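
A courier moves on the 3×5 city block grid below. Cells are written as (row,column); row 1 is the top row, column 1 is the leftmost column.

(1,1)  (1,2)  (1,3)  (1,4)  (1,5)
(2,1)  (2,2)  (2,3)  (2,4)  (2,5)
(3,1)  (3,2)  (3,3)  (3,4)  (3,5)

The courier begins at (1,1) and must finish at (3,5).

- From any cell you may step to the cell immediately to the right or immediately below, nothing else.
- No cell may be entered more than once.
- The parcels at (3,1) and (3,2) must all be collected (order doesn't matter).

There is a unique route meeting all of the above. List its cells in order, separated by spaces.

Moves only go right or down, so the column and row indices never decrease.
Route from (1,1): 2× down (reaching (3,1)), 4× right (reaching (3,5)) — 6 moves in all.
Check: all required cells visited.

(1,1) (2,1) (3,1) (3,2) (3,3) (3,4) (3,5)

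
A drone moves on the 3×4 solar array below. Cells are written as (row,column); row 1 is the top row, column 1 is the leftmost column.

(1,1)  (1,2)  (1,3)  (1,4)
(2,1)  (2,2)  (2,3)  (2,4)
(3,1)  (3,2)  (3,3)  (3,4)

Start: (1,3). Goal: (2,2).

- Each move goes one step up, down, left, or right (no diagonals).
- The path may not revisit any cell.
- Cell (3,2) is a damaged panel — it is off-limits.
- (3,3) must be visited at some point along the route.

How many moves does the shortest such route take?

6

Any route passes through (3,3) somewhere between (1,3) and (2,2). Summing Manhattan distances along the two legs ((1,3) → (3,3) → (2,2)) gives a lower bound of 2 + 2 = 4 moves.
The shortest route satisfying every rule uses 6 moves: (1,3) → (1,4) → (2,4) → (3,4) → (3,3) → (2,3) → (2,2).
The no-revisit rule (legs can't share cells) pushes the minimum above the 4-move bound; an exhaustive check rules out every length from 4 to 5, leaving 6 as the minimum.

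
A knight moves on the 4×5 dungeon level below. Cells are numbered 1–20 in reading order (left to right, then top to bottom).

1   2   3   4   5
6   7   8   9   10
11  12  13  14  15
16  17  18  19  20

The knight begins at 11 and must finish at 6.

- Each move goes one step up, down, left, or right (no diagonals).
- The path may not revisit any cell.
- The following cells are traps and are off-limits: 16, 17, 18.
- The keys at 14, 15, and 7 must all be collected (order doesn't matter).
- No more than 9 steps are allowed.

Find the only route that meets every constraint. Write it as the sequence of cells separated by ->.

11 -> 12 -> 13 -> 14 -> 15 -> 10 -> 9 -> 8 -> 7 -> 6

Any route must reach 14, 15, and 7 and still end at 6 within 9 moves, so the order of the required stops is forced.
Route from 11: right 4 to 15, up 1 to 10, left 4 to 6 — 9 moves in all.
Check: all required cells visited; 9 ≤ 9 moves.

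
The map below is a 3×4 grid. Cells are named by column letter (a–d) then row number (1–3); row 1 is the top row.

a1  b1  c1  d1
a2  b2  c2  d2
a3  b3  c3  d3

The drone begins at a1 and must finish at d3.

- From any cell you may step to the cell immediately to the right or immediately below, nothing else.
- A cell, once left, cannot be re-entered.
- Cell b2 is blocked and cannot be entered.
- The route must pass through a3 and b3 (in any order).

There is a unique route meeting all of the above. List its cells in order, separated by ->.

a1 -> a2 -> a3 -> b3 -> c3 -> d3

Moves only go right or down, so the column and row indices never decrease.
Route from a1: 2× down (reaching a3), 3× right (reaching d3) — 5 moves in all.
Check: all required cells visited.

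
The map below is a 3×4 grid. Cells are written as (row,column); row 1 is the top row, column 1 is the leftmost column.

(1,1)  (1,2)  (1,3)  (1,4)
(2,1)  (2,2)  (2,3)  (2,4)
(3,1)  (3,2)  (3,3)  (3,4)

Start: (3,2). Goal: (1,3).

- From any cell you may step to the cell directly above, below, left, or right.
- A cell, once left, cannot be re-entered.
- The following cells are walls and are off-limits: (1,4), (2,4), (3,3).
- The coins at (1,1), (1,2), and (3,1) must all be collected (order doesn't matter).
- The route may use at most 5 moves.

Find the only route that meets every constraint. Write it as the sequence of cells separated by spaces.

The budget equals the shortest possible length, so every move has to be on a shortest route through the required cells.
Route from (3,2): left 1 to (3,1), up 2 to (1,1), right 2 to (1,3) — 5 moves in all.
Check: all required cells visited; 5 ≤ 5 moves.

(3,2) (3,1) (2,1) (1,1) (1,2) (1,3)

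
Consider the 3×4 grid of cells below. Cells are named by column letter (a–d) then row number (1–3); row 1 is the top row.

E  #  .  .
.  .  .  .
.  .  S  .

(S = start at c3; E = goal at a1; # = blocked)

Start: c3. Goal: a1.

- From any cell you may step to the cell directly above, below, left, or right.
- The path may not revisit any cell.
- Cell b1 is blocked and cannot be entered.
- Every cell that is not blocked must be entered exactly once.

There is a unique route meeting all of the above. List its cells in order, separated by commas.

Need to visit all 11 open cells exactly once, starting at c3 and ending at a1.
Cell d3 has only two open neighbours (d2 and c3), so the path must pass straight through it: one of those is the cell it's entered from and the other is where it exits.
Route from c3: right to d3, 2× up (reaching d1), left to c1, down to c2, left to b2, down to b3, left to a3, 2× up (reaching a1) — 10 moves in all.
Check: all 11 open cells covered.

c3, d3, d2, d1, c1, c2, b2, b3, a3, a2, a1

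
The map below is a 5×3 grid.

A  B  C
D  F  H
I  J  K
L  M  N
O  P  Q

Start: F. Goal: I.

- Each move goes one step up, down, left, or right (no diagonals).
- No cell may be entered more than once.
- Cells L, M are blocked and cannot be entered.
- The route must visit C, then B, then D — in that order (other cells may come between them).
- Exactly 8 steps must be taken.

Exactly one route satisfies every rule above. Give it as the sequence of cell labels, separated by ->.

The waypoints must appear in the order C, B, D, with no cell reused.
Route from F: down 1 to J, right 1 to K, up 2 to C, left 2 to A, down 2 to I — 8 moves in all.
Check: order respected (C at step 4, B at step 5, D at step 7); 8 moves as required.

F -> J -> K -> H -> C -> B -> A -> D -> I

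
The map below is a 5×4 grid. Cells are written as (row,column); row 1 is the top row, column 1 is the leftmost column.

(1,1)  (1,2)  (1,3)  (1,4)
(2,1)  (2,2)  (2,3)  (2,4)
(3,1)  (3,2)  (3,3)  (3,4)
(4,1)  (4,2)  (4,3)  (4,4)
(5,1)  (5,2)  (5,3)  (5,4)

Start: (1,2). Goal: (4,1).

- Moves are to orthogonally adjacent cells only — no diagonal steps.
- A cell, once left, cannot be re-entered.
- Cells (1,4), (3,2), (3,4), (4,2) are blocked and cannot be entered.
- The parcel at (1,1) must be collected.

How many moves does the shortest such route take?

Any route passes through (1,1) somewhere between (1,2) and (4,1). Summing Manhattan distances along the two legs ((1,2) → (1,1) → (4,1)) gives a lower bound of 1 + 3 = 4 moves.
A route of 4 moves achieves this: (1,2) → (1,1) → (2,1) → (3,1) → (4,1).
Since 4 matches the lower bound, it is optimal.

4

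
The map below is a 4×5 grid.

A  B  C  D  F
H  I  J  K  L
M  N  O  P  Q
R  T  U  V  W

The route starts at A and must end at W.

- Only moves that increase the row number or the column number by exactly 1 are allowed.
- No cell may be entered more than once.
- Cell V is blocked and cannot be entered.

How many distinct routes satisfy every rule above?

A right/down-only route from A to W makes exactly 3 down-moves and 4 right-moves in some order.
With no other constraints that would be C(7,3) = 35 routes.
Subtract routes through each blocked cell (inclusion–exclusion for overlaps): − through V: 20 → 15.
That gives 15 routes.

15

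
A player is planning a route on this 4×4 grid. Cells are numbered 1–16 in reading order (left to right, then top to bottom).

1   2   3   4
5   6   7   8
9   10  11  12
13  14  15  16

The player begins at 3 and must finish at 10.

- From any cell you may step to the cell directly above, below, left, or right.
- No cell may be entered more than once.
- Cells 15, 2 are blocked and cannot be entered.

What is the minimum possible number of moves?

3

The Manhattan distance from 3 to 10 is |1−3| + |3−2| = 3, so at least 3 moves are needed.
A route of 3 moves achieves this: 3 → 7 → 11 → 10.
Since 3 matches the lower bound, it is optimal.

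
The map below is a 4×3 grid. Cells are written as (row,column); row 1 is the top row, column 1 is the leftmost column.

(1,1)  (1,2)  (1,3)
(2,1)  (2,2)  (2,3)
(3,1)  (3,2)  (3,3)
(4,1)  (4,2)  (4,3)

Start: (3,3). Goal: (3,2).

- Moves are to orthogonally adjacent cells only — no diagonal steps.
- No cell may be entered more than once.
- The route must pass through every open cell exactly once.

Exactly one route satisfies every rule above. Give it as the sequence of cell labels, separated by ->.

(3,3) -> (4,3) -> (4,2) -> (4,1) -> (3,1) -> (2,1) -> (1,1) -> (1,2) -> (1,3) -> (2,3) -> (2,2) -> (3,2)

Need to visit all 12 open cells exactly once, starting at (3,3) and ending at (3,2).
Route from (3,3): down 1 to (4,3), left 2 to (4,1), up 3 to (1,1), right 2 to (1,3), down 1 to (2,3), left 1 to (2,2), down 1 to (3,2) — 11 moves in all.
Check: all 12 open cells covered.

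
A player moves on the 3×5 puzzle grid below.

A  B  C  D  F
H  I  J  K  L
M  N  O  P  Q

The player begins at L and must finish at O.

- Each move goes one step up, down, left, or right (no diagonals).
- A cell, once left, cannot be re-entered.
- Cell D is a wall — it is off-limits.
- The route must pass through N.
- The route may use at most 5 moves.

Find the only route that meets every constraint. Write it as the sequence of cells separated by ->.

L -> K -> J -> I -> N -> O

The budget equals the shortest possible length, so every move has to be on a shortest route through the required cells.
Route from L: left 3 to I, down 1 to N, right 1 to O — 5 moves in all.
Check: all required cells visited; 5 ≤ 5 moves.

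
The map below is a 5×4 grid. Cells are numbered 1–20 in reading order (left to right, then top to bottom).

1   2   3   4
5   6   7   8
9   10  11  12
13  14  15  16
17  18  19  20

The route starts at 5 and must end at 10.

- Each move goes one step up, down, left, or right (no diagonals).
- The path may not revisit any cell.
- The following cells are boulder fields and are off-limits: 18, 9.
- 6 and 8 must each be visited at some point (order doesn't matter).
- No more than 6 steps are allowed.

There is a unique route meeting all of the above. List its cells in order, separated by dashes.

5 - 6 - 7 - 8 - 12 - 11 - 10

Any route must reach 6 and 8 and still end at 10 within 6 moves, so the order of the required stops is forced.
Route from 5: right 3 to 8, down 1 to 12, left 2 to 10 — 6 moves in all.
Check: all required cells visited; 6 ≤ 6 moves.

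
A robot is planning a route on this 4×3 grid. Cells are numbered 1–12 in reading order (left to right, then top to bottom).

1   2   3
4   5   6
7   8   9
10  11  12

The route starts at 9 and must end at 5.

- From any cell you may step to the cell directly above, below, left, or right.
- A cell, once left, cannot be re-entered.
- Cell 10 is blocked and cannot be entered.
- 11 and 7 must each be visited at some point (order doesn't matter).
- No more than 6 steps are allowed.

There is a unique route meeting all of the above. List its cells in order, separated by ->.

9 -> 12 -> 11 -> 8 -> 7 -> 4 -> 5

The 6-move cap with required stops at 11, 7 leaves no slack for detours.
Route from 9: down to 12, left to 11, up to 8, left to 7, up to 4, right to 5 — 6 moves in all.
Check: all required cells visited; 6 ≤ 6 moves.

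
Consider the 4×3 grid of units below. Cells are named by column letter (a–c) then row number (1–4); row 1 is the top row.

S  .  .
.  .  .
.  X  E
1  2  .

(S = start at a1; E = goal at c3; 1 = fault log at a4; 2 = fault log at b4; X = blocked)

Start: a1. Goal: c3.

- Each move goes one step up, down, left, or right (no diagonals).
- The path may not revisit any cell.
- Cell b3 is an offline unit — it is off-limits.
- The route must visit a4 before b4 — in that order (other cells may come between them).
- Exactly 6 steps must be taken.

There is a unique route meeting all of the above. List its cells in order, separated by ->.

The waypoints must appear in the order a4, b4, with no cell reused.
Route from a1: down 3 to a4, right 2 to c4, up 1 to c3 — 6 moves in all.
Check: order respected (1 at step 3, 2 at step 4); 6 moves as required.

a1 -> a2 -> a3 -> a4 -> b4 -> c4 -> c3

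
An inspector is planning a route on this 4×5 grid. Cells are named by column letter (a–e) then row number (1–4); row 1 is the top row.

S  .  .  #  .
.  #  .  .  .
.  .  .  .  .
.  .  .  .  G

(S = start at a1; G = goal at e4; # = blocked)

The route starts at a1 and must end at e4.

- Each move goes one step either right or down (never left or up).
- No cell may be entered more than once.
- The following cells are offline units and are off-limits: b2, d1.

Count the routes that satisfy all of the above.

A right/down-only route from a1 to e4 makes exactly 3 down-moves and 4 right-moves in some order.
With no other constraints that would be C(7,3) = 35 routes.
Subtract routes through each blocked cell (inclusion–exclusion for overlaps): − through d1: 4 − through b2: 20 → 11.
That gives 11 routes.

11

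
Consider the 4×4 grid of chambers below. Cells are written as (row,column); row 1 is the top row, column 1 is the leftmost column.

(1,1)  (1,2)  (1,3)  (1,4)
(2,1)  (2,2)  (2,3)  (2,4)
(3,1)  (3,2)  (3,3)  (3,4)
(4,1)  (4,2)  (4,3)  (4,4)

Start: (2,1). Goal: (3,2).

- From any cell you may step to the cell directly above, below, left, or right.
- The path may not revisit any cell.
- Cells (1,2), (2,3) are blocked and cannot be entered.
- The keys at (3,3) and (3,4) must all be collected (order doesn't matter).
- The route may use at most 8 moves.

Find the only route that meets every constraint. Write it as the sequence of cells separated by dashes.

Any route must reach (3,3) and (3,4) and still end at (3,2) within 8 moves, so the order of the required stops is forced.
Route from (2,1): down 2 to (4,1), right 3 to (4,4), up 1 to (3,4), left 2 to (3,2) — 8 moves in all.
Check: all required cells visited; 8 ≤ 8 moves.

(2,1) - (3,1) - (4,1) - (4,2) - (4,3) - (4,4) - (3,4) - (3,3) - (3,2)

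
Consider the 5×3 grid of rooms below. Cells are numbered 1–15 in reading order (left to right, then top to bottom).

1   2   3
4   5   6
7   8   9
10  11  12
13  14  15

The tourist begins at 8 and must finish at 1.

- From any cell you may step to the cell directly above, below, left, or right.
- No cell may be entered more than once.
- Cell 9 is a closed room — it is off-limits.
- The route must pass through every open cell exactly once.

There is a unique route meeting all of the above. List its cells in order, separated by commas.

Need to visit all 14 open cells exactly once, starting at 8 and ending at 1.
Cell 6 has only two open neighbours (3 and 5), so the path must pass straight through it: one of those is the cell it's entered from and the other is where it exits.
Route from 8: down to 11, right to 12, down to 15, 2× left (reaching 13), 3× up (reaching 4), 2× right (reaching 6), up to 3, 2× left (reaching 1) — 13 moves in all.
Check: all 14 open cells covered.

8, 11, 12, 15, 14, 13, 10, 7, 4, 5, 6, 3, 2, 1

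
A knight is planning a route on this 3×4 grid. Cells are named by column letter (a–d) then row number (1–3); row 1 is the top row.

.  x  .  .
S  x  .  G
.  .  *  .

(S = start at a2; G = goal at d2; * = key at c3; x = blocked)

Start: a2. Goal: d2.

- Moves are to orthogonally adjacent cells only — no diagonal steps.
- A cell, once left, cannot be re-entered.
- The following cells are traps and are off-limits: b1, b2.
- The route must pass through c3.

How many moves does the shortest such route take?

5

Any route passes through c3 somewhere between a2 and d2. Summing Manhattan distances along the two legs (a2 → c3 → d2) gives a lower bound of 3 + 2 = 5 moves.
A route of 5 moves achieves this: a2 → a3 → b3 → c3 → c2 → d2.
Since 5 matches the lower bound, it is optimal.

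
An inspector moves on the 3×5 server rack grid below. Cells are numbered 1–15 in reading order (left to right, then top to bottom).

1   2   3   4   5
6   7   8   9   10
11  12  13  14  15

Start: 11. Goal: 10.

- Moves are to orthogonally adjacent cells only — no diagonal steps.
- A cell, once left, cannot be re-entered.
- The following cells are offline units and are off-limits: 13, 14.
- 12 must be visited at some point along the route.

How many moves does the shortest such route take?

Any route passes through 12 somewhere between 11 and 10. Summing Manhattan distances along the two legs (11 → 12 → 10) gives a lower bound of 1 + 4 = 5 moves.
A route of 5 moves achieves this: 11 → 12 → 7 → 8 → 9 → 10.
Since 5 matches the lower bound, it is optimal.

5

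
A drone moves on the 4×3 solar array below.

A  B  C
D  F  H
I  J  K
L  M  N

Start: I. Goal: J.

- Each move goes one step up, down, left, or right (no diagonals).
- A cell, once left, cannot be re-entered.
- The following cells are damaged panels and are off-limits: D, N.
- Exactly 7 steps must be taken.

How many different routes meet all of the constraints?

Need simple routes of exactly 7 moves from I to J (Manhattan distance 1, so 3 moves are spent on a detour and 3 undoing it).
No route satisfies every constraint, so the count is 0.

0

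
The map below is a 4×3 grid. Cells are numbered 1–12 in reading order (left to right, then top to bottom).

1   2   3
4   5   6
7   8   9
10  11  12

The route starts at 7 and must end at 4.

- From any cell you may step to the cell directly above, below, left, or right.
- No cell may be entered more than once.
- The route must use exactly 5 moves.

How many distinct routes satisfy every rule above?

Need simple routes of exactly 5 moves from 7 to 4 (Manhattan distance 1, so 2 moves are spent on a detour and 2 undoing it).
Enumerating: 7 10 11 8 5 4 | 7 8 5 2 1 4 | 7 8 9 6 5 4.
That gives 3 routes.

3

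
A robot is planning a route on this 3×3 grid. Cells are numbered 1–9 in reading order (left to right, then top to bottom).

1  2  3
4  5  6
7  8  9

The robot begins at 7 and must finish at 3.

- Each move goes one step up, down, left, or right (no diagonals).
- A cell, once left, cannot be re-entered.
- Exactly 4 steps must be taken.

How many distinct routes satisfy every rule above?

6

Need simple routes of exactly 4 moves from 7 to 3 (Manhattan distance 4, so 0 moves are spent on a detour and 0 undoing it).
Enumerating: 7 4 1 2 3 | 7 4 5 2 3 | 7 4 5 6 3 | 7 8 5 2 3 | 7 8 5 6 3 | 7 8 9 6 3.
That gives 6 routes.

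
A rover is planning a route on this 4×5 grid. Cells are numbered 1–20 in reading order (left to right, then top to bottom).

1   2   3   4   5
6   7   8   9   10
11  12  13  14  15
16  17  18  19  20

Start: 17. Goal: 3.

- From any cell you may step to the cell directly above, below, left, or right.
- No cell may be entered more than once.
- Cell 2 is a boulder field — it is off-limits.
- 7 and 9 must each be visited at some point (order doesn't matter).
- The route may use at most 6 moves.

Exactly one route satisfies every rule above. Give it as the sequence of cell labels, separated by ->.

Any route must reach 7 and 9 and still end at 3 within 6 moves, so the order of the required stops is forced.
Route from 17: 2× up (reaching 7), 2× right (reaching 9), up to 4, left to 3 — 6 moves in all.
Check: all required cells visited; 6 ≤ 6 moves.

17 -> 12 -> 7 -> 8 -> 9 -> 4 -> 3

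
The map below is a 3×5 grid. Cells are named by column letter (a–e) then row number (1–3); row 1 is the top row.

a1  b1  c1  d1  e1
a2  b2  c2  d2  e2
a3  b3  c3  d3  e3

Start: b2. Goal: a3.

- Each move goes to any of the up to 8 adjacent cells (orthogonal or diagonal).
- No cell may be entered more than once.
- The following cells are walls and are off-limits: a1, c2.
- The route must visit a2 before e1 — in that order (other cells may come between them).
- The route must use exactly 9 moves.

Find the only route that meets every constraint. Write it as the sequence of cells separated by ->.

b2 -> a2 -> b1 -> c1 -> d1 -> e1 -> d2 -> c3 -> b3 -> a3

The waypoints must appear in the order a2, e1, with no cell reused.
Route from b2: left 1 to a2, up-right 1 to b1, right 3 to e1, down-left 2 to c3, left 2 to a3 — 9 moves in all.
Check: order respected (a2 at step 1, e1 at step 5); 9 moves as required.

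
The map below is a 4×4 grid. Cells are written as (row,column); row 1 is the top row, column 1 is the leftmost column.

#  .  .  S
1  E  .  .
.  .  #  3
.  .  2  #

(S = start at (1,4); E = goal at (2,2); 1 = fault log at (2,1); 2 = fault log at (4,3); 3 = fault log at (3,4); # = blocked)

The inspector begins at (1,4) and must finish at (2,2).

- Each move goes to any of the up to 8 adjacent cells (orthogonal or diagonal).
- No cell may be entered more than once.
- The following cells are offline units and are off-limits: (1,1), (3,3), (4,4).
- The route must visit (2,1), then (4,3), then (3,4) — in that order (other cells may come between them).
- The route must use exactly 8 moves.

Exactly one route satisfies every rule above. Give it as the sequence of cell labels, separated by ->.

The waypoints must appear in the order (2,1), (4,3), (3,4), with no cell reused.
Route from (1,4): 2× left (reaching (1,2)), down-left to (2,1), 2× down-right (reaching (4,3)), up-right to (3,4), up-left to (2,3), left to (2,2) — 8 moves in all.
Check: order respected (1 at step 3, 2 at step 5, 3 at step 6); 8 moves as required.

(1,4) -> (1,3) -> (1,2) -> (2,1) -> (3,2) -> (4,3) -> (3,4) -> (2,3) -> (2,2)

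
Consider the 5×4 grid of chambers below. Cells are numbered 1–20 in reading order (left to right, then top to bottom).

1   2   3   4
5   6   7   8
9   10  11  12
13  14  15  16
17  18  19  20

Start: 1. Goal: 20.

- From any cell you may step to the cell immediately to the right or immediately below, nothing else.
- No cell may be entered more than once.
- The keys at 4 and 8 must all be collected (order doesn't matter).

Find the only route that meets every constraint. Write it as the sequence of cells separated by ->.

Moves only go right or down, so the column and row indices never decrease.
Route from 1: 3× right (reaching 4), 4× down (reaching 20) — 7 moves in all.
Check: all required cells visited.

1 -> 2 -> 3 -> 4 -> 8 -> 12 -> 16 -> 20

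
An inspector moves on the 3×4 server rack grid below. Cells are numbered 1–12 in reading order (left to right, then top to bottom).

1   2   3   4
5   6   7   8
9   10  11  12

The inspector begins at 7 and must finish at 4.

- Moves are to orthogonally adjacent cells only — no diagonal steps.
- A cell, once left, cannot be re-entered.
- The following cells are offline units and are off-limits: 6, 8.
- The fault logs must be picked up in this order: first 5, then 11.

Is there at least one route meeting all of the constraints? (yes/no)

no

Ignoring the required order, 1 revisit-free route from 7 to 4 passes through all of 5 and 11; the waypoint orders that occur are 11 → 5 (1) — never 5 → 11.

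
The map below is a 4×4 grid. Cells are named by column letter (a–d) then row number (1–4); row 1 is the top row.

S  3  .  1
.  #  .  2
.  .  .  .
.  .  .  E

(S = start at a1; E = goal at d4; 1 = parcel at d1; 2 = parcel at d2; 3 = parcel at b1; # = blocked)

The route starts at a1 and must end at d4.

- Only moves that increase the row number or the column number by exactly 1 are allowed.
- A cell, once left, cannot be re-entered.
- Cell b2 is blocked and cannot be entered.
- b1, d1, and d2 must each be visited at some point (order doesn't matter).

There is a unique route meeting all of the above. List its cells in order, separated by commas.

a1, b1, c1, d1, d2, d3, d4

Moves only go right or down, so the column and row indices never decrease.
Route from a1: 3× right (reaching d1), 3× down (reaching d4) — 6 moves in all.
Check: all required cells visited.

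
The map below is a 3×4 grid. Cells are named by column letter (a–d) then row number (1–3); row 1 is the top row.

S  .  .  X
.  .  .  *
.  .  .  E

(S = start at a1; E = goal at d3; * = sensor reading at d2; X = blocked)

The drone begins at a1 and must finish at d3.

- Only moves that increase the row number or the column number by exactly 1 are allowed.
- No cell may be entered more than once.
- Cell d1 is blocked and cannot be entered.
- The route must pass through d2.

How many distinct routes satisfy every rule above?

3

A right/down-only route from a1 to d3 makes exactly 2 down-moves and 3 right-moves in some order.
With no other constraints that would be C(5,2) = 10 routes.
Split at d2 and multiply the segment counts (each segment already excludes blocked cells): a1→d2: 3; d2→d3: 1; product = 3.
That gives 3 routes.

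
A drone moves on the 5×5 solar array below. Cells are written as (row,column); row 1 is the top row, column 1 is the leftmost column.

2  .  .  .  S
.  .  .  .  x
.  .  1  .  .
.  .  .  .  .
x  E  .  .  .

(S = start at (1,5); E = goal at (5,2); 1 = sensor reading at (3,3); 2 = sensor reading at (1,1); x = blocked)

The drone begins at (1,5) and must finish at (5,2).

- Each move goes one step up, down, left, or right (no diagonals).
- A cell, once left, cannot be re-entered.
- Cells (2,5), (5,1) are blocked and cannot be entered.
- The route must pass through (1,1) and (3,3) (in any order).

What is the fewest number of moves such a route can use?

Any route passes through (1,1) and (3,3) in some order between (1,5) and (5,2). Summing Manhattan distances along each leg and taking the cheapest ordering ((1,5) → (1,1) → (3,3) → (5,2)) gives a lower bound of 4 + 4 + 3 = 11 moves.
A route of 11 moves achieves this: (1,5) → (1,4) → (1,3) → (1,2) → (1,1) → (2,1) → (3,1) → (3,2) → (3,3) → (4,3) → (5,3) → (5,2).
Since 11 matches the lower bound, it is optimal.

11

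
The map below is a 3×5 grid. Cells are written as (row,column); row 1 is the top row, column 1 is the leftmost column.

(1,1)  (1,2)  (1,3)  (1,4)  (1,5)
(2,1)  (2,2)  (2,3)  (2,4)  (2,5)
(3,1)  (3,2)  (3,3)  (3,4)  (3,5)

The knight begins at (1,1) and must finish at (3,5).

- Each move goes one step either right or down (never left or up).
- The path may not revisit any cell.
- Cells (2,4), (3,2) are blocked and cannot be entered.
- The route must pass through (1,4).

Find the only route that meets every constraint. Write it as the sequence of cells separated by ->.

(1,1) -> (1,2) -> (1,3) -> (1,4) -> (1,5) -> (2,5) -> (3,5)

Moves only go right or down, so the column and row indices never decrease.
Route from (1,1): right 4 to (1,5), down 2 to (3,5) — 6 moves in all.
Check: all required cells visited.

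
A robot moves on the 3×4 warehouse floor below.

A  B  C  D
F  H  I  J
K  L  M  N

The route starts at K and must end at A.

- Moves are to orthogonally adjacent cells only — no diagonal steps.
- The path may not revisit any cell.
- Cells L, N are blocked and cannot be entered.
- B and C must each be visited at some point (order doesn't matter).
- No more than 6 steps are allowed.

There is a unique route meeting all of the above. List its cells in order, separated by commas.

K, F, H, I, C, B, A

The 6-move cap with required stops at B, C leaves no slack for detours.
Route from K: up 1 to F, right 2 to I, up 1 to C, left 2 to A — 6 moves in all.
Check: all required cells visited; 6 ≤ 6 moves.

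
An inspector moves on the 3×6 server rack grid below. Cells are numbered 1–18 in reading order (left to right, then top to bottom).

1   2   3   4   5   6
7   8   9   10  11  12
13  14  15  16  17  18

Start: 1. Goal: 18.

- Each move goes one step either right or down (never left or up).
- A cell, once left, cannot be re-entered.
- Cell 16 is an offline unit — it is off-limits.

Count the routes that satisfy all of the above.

11

A right/down-only route from 1 to 18 makes exactly 2 down-moves and 5 right-moves in some order.
With no other constraints that would be C(7,2) = 21 routes.
Subtract routes through each blocked cell (inclusion–exclusion for overlaps): − through 16: 10 → 11.
That gives 11 routes.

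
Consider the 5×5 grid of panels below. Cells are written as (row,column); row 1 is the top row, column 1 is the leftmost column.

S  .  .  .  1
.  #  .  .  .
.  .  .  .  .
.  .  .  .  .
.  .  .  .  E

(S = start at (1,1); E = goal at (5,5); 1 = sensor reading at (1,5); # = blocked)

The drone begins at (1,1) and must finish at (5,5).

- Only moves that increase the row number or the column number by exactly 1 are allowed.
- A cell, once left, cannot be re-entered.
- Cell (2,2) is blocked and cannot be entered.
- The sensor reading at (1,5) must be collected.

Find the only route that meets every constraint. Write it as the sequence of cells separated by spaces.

Moves only go right or down, so the column and row indices never decrease.
Route from (1,1): 4× right (reaching (1,5)), 4× down (reaching (5,5)) — 8 moves in all.
Check: all required cells visited.

(1,1) (1,2) (1,3) (1,4) (1,5) (2,5) (3,5) (4,5) (5,5)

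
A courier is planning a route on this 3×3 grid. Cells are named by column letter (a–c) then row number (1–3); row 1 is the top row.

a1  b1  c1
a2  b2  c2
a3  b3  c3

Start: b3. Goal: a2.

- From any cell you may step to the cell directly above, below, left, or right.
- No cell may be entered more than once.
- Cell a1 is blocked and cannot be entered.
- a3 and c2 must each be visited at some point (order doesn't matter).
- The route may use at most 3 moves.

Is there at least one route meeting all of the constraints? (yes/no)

no

Even ignoring the no-revisit rule, getting from b3 to a2, taking the cheapest ordering b3 → a3 → c2 → a2 needs at least 1 + 3 + 2 = 6 moves (Manhattan distance per leg), which exceeds the 3-move limit.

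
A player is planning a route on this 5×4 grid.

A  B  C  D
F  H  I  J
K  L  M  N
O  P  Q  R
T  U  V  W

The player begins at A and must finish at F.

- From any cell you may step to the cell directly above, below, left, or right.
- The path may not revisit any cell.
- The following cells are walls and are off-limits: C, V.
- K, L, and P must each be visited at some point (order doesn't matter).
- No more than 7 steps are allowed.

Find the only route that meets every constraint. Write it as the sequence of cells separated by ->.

A -> B -> H -> L -> P -> O -> K -> F

Any route must reach K, L, and P and still end at F within 7 moves, so the order of the required stops is forced.
Route from A: right to B, 3× down (reaching P), left to O, 2× up (reaching F) — 7 moves in all.
Check: all required cells visited; 7 ≤ 7 moves.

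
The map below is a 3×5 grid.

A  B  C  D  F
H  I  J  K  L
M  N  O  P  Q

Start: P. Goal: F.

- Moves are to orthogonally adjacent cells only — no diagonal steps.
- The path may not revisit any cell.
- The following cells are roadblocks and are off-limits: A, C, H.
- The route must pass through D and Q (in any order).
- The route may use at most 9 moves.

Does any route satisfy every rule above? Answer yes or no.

One route that works: P → Q → L → K → D → F.

yes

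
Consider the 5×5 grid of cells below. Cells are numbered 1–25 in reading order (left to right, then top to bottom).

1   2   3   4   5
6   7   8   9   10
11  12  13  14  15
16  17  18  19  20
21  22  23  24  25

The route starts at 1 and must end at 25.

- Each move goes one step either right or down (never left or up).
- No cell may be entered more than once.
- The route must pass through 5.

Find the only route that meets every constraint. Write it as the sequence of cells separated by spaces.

Moves only go right or down, so the column and row indices never decrease.
Route from 1: 4× right (reaching 5), 4× down (reaching 25) — 8 moves in all.
Check: all required cells visited.

1 2 3 4 5 10 15 20 25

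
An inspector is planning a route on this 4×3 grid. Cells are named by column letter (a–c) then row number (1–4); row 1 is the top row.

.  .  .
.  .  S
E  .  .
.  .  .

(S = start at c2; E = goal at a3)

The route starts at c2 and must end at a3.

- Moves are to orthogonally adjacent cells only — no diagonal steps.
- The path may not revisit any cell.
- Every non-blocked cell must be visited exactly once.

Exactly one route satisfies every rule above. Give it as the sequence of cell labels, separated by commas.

Need to visit all 12 open cells exactly once, starting at c2 and ending at a3.
Cell a1 has only two open neighbours (a2 and b1), so the path must pass straight through it: one of those is the cell it's entered from and the other is where it exits.
Route from c2: up to c1, 2× left (reaching a1), down to a2, right to b2, down to b3, right to c3, down to c4, 2× left (reaching a4), up to a3 — 11 moves in all.
Check: all 12 open cells covered.

c2, c1, b1, a1, a2, b2, b3, c3, c4, b4, a4, a3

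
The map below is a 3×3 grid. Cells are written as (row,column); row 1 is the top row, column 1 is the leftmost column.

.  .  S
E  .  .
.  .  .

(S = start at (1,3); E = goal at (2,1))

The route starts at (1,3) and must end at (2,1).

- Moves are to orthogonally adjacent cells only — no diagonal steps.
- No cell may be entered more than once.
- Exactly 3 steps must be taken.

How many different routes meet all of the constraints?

3

Need simple routes of exactly 3 moves from (1,3) to (2,1) (Manhattan distance 3, so 0 moves are spent on a detour and 0 undoing it).
Enumerating: (1,3) (2,3) (2,2) (2,1) | (1,3) (1,2) (2,2) (2,1) | (1,3) (1,2) (1,1) (2,1).
That gives 3 routes.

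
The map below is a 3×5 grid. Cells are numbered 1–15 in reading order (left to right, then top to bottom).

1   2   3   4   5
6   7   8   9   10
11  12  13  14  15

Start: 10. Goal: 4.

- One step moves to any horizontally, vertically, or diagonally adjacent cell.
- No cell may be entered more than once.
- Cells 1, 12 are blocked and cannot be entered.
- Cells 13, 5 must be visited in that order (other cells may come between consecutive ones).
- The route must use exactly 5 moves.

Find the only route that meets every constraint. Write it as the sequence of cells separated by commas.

10, 14, 13, 9, 5, 4

The waypoints must appear in the order 13, 5, with no cell reused.
Route from 10: down-left 1 to 14, left 1 to 13, up-right 2 to 5, left 1 to 4 — 5 moves in all.
Check: order respected (13 at step 2, 5 at step 4); 5 moves as required.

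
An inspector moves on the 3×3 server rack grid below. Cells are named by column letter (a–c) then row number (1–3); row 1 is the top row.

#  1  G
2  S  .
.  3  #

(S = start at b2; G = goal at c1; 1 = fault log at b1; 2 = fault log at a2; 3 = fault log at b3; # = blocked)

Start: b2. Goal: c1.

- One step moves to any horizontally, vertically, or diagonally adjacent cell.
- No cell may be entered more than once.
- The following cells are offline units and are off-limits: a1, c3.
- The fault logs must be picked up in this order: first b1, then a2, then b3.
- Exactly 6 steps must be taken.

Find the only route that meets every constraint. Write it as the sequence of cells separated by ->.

The waypoints must appear in the order b1, a2, b3, with no cell reused.
Route from b2: up 1 to b1, down-left 1 to a2, down 1 to a3, right 1 to b3, up-right 1 to c2, up 1 to c1 — 6 moves in all.
Check: order respected (1 at step 1, 2 at step 2, 3 at step 4); 6 moves as required.

b2 -> b1 -> a2 -> a3 -> b3 -> c2 -> c1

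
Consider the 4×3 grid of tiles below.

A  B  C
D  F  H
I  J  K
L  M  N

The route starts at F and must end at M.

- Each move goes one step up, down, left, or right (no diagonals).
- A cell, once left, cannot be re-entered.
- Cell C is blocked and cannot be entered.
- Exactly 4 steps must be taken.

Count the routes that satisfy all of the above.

6

Need simple routes of exactly 4 moves from F to M (Manhattan distance 2, so 1 moves are spent on a detour and 1 undoing it).
Enumerating: F J I L M | F J K N M | F D I L M | F D I J M | F H K N M | F H K J M.
That gives 6 routes.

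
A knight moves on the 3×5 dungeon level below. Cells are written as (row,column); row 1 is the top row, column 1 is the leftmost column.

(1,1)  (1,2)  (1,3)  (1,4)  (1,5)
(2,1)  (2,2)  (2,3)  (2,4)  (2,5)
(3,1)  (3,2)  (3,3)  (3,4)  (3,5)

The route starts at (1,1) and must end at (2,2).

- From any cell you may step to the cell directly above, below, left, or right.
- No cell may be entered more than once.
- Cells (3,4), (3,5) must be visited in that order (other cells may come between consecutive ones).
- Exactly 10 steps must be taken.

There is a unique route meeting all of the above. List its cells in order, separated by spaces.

The waypoints must appear in the order (3,4), (3,5), with no cell reused.
Route from (1,1): 2× down (reaching (3,1)), 4× right (reaching (3,5)), up to (2,5), 3× left (reaching (2,2)) — 10 moves in all.
Check: order respected ((3,4) at step 5, (3,5) at step 6); 10 moves as required.

(1,1) (2,1) (3,1) (3,2) (3,3) (3,4) (3,5) (2,5) (2,4) (2,3) (2,2)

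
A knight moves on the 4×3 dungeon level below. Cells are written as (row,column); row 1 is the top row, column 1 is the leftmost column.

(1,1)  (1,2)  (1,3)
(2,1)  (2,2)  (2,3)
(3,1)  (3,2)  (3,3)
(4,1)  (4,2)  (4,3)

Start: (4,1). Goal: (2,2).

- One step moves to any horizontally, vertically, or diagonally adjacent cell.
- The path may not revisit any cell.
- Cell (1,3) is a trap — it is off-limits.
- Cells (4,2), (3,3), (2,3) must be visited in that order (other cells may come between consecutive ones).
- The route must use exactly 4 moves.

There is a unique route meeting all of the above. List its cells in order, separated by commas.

(4,1), (4,2), (3,3), (2,3), (2,2)

The waypoints must appear in the order (4,2), (3,3), (2,3), with no cell reused.
Route from (4,1): right to (4,2), up-right to (3,3), up to (2,3), left to (2,2) — 4 moves in all.
Check: order respected ((4,2) at step 1, (3,3) at step 2, (2,3) at step 3); 4 moves as required.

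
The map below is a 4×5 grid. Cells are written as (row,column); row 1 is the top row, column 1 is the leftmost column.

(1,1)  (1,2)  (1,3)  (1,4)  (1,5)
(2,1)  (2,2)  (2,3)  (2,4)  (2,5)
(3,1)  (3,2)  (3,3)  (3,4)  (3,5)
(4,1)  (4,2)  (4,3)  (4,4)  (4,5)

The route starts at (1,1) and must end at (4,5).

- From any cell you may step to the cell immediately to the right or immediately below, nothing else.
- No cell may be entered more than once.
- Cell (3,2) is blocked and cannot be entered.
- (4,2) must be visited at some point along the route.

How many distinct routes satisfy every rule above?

1

A right/down-only route from (1,1) to (4,5) makes exactly 3 down-moves and 4 right-moves in some order.
With no other constraints that would be C(7,3) = 35 routes.
Split at (4,2) and multiply the segment counts (each segment already excludes blocked cells): (1,1)→(4,2): 1; (4,2)→(4,5): 1; product = 1.
That gives 1 route.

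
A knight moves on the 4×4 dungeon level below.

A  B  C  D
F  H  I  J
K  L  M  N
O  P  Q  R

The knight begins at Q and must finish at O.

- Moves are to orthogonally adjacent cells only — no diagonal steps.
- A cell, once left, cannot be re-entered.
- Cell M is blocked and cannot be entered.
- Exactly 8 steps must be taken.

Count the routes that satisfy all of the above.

4

Need simple routes of exactly 8 moves from Q to O (Manhattan distance 2, so 3 moves are spent on a detour and 3 undoing it).
Enumerating: Q P L H B A F K O | Q R N J I H L P O | Q R N J I H L K O | Q R N J I H F K O.
That gives 4 routes.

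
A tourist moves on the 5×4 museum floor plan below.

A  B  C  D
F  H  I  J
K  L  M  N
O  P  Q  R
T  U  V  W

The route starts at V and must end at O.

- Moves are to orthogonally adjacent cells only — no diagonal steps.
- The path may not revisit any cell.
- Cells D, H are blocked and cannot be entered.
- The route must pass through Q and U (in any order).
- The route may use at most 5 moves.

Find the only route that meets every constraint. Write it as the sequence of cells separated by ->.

V -> Q -> P -> U -> T -> O

Any route must reach Q and U and still end at O within 5 moves, so the order of the required stops is forced.
Route from V: up to Q, left to P, down to U, left to T, up to O — 5 moves in all.
Check: all required cells visited; 5 ≤ 5 moves.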